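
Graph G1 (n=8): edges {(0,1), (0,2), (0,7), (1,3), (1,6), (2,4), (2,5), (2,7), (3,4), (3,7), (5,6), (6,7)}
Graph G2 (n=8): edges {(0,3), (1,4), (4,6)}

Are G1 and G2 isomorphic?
No, not isomorphic

The graphs are NOT isomorphic.

Connected components of G1: 1 component(s) with vertex sets [[0, 1, 2, 3, 4, 5, 6, 7]], sizes [8].
Connected components of G2: 5 component(s) with vertex sets [[2], [5], [7], [0, 3], [1, 4, 6]], sizes [1, 1, 1, 2, 3].
The number of connected components (and the multiset of component sizes) is an isomorphism invariant — an isomorphism maps each component of G1 bijectively onto a component of G2. Since G1 has 1 component(s) and G2 has 5, they cannot be isomorphic.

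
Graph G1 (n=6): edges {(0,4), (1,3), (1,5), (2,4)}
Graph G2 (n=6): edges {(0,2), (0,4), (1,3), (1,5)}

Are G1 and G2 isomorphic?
Yes, isomorphic

The graphs are isomorphic.
One valid mapping φ: V(G1) → V(G2): 0→2, 1→1, 2→4, 3→5, 4→0, 5→3

Verify φ preserves adjacency — for each edge of G1, its image is an edge of G2:
  (0,4) → (φ(0),φ(4)) = (0,2) ∈ E(G2) ✓
  (1,3) → (φ(1),φ(3)) = (1,5) ∈ E(G2) ✓
  (1,5) → (φ(1),φ(5)) = (1,3) ∈ E(G2) ✓
  (2,4) → (φ(2),φ(4)) = (0,4) ∈ E(G2) ✓
All 4 edges of G1 map to edges of G2, and |E(G1)| = |E(G2)| = 4, so φ is a bijection on edges as well as vertices. Hence G1 ≅ G2.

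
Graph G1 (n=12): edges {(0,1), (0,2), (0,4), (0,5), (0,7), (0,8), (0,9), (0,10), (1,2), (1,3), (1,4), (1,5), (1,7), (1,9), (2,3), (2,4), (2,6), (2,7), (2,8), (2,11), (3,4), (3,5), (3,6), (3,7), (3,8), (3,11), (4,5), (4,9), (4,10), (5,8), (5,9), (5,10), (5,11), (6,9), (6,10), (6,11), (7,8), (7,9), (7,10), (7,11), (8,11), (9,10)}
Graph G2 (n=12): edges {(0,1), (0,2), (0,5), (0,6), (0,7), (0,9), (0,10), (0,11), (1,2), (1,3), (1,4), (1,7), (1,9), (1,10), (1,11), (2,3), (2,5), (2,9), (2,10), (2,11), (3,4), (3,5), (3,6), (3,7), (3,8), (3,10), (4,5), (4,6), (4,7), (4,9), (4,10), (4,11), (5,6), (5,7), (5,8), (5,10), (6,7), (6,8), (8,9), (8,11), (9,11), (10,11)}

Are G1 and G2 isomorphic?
Yes, isomorphic

The graphs are isomorphic.
One valid mapping φ: V(G1) → V(G2): 0→1, 1→10, 2→3, 3→5, 4→2, 5→0, 6→8, 7→4, 8→7, 9→11, 10→9, 11→6

Verify φ preserves adjacency — for each edge of G1, its image is an edge of G2:
  (0,1) → (φ(0),φ(1)) = (1,10) ∈ E(G2) ✓
  (0,2) → (φ(0),φ(2)) = (1,3) ∈ E(G2) ✓
  (0,4) → (φ(0),φ(4)) = (1,2) ∈ E(G2) ✓
  (0,5) → (φ(0),φ(5)) = (0,1) ∈ E(G2) ✓
  (0,7) → (φ(0),φ(7)) = (1,4) ∈ E(G2) ✓
  (0,8) → (φ(0),φ(8)) = (1,7) ∈ E(G2) ✓
  (0,9) → (φ(0),φ(9)) = (1,11) ∈ E(G2) ✓
  (0,10) → (φ(0),φ(10)) = (1,9) ∈ E(G2) ✓
  (1,2) → (φ(1),φ(2)) = (3,10) ∈ E(G2) ✓
  (1,3) → (φ(1),φ(3)) = (5,10) ∈ E(G2) ✓
  (1,4) → (φ(1),φ(4)) = (2,10) ∈ E(G2) ✓
  (1,5) → (φ(1),φ(5)) = (0,10) ∈ E(G2) ✓
  (1,7) → (φ(1),φ(7)) = (4,10) ∈ E(G2) ✓
  (1,9) → (φ(1),φ(9)) = (10,11) ∈ E(G2) ✓
  (2,3) → (φ(2),φ(3)) = (3,5) ∈ E(G2) ✓
  (2,4) → (φ(2),φ(4)) = (2,3) ∈ E(G2) ✓
  (2,6) → (φ(2),φ(6)) = (3,8) ∈ E(G2) ✓
  (2,7) → (φ(2),φ(7)) = (3,4) ∈ E(G2) ✓
  (2,8) → (φ(2),φ(8)) = (3,7) ∈ E(G2) ✓
  (2,11) → (φ(2),φ(11)) = (3,6) ∈ E(G2) ✓
  (3,4) → (φ(3),φ(4)) = (2,5) ∈ E(G2) ✓
  (3,5) → (φ(3),φ(5)) = (0,5) ∈ E(G2) ✓
  (3,6) → (φ(3),φ(6)) = (5,8) ∈ E(G2) ✓
  (3,7) → (φ(3),φ(7)) = (4,5) ∈ E(G2) ✓
  (3,8) → (φ(3),φ(8)) = (5,7) ∈ E(G2) ✓
  (3,11) → (φ(3),φ(11)) = (5,6) ∈ E(G2) ✓
  (4,5) → (φ(4),φ(5)) = (0,2) ∈ E(G2) ✓
  (4,9) → (φ(4),φ(9)) = (2,11) ∈ E(G2) ✓
  (4,10) → (φ(4),φ(10)) = (2,9) ∈ E(G2) ✓
  (5,8) → (φ(5),φ(8)) = (0,7) ∈ E(G2) ✓
  (5,9) → (φ(5),φ(9)) = (0,11) ∈ E(G2) ✓
  (5,10) → (φ(5),φ(10)) = (0,9) ∈ E(G2) ✓
  (5,11) → (φ(5),φ(11)) = (0,6) ∈ E(G2) ✓
  (6,9) → (φ(6),φ(9)) = (8,11) ∈ E(G2) ✓
  (6,10) → (φ(6),φ(10)) = (8,9) ∈ E(G2) ✓
  (6,11) → (φ(6),φ(11)) = (6,8) ∈ E(G2) ✓
  (7,8) → (φ(7),φ(8)) = (4,7) ∈ E(G2) ✓
  (7,9) → (φ(7),φ(9)) = (4,11) ∈ E(G2) ✓
  (7,10) → (φ(7),φ(10)) = (4,9) ∈ E(G2) ✓
  (7,11) → (φ(7),φ(11)) = (4,6) ∈ E(G2) ✓
  (8,11) → (φ(8),φ(11)) = (6,7) ∈ E(G2) ✓
  (9,10) → (φ(9),φ(10)) = (9,11) ∈ E(G2) ✓
All 42 edges of G1 map to edges of G2, and |E(G1)| = |E(G2)| = 42, so φ is a bijection on edges as well as vertices. Hence G1 ≅ G2.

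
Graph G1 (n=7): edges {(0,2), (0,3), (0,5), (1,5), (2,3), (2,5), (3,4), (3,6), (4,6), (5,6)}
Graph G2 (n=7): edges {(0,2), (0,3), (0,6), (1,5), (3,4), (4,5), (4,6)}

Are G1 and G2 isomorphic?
No, not isomorphic

The graphs are NOT isomorphic.

Degrees in G1: deg(0)=3, deg(1)=1, deg(2)=3, deg(3)=4, deg(4)=2, deg(5)=4, deg(6)=3.
Sorted degree sequence of G1: [4, 4, 3, 3, 3, 2, 1].
Degrees in G2: deg(0)=3, deg(1)=1, deg(2)=1, deg(3)=2, deg(4)=3, deg(5)=2, deg(6)=2.
Sorted degree sequence of G2: [3, 3, 2, 2, 2, 1, 1].
The (sorted) degree sequence is an isomorphism invariant, so since G1 and G2 have different degree sequences they cannot be isomorphic.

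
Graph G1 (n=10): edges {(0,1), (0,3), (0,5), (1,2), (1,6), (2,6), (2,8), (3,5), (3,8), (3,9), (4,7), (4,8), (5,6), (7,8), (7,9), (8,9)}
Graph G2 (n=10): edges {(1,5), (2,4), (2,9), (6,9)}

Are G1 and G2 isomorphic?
No, not isomorphic

The graphs are NOT isomorphic.

Connected components of G1: 1 component(s) with vertex sets [[0, 1, 2, 3, 4, 5, 6, 7, 8, 9]], sizes [10].
Connected components of G2: 6 component(s) with vertex sets [[0], [3], [7], [8], [1, 5], [2, 4, 6, 9]], sizes [1, 1, 1, 1, 2, 4].
The number of connected components (and the multiset of component sizes) is an isomorphism invariant — an isomorphism maps each component of G1 bijectively onto a component of G2. Since G1 has 1 component(s) and G2 has 6, they cannot be isomorphic.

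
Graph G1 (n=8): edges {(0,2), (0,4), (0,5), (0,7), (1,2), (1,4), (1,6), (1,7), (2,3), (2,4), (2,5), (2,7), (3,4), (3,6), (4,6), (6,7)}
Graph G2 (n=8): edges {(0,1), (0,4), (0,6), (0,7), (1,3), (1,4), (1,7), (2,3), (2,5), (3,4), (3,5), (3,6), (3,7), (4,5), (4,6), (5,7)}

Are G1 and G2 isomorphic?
Yes, isomorphic

The graphs are isomorphic.
One valid mapping φ: V(G1) → V(G2): 0→5, 1→1, 2→3, 3→6, 4→4, 5→2, 6→0, 7→7

Verify φ preserves adjacency — for each edge of G1, its image is an edge of G2:
  (0,2) → (φ(0),φ(2)) = (3,5) ∈ E(G2) ✓
  (0,4) → (φ(0),φ(4)) = (4,5) ∈ E(G2) ✓
  (0,5) → (φ(0),φ(5)) = (2,5) ∈ E(G2) ✓
  (0,7) → (φ(0),φ(7)) = (5,7) ∈ E(G2) ✓
  (1,2) → (φ(1),φ(2)) = (1,3) ∈ E(G2) ✓
  (1,4) → (φ(1),φ(4)) = (1,4) ∈ E(G2) ✓
  (1,6) → (φ(1),φ(6)) = (0,1) ∈ E(G2) ✓
  (1,7) → (φ(1),φ(7)) = (1,7) ∈ E(G2) ✓
  (2,3) → (φ(2),φ(3)) = (3,6) ∈ E(G2) ✓
  (2,4) → (φ(2),φ(4)) = (3,4) ∈ E(G2) ✓
  (2,5) → (φ(2),φ(5)) = (2,3) ∈ E(G2) ✓
  (2,7) → (φ(2),φ(7)) = (3,7) ∈ E(G2) ✓
  (3,4) → (φ(3),φ(4)) = (4,6) ∈ E(G2) ✓
  (3,6) → (φ(3),φ(6)) = (0,6) ∈ E(G2) ✓
  (4,6) → (φ(4),φ(6)) = (0,4) ∈ E(G2) ✓
  (6,7) → (φ(6),φ(7)) = (0,7) ∈ E(G2) ✓
All 16 edges of G1 map to edges of G2, and |E(G1)| = |E(G2)| = 16, so φ is a bijection on edges as well as vertices. Hence G1 ≅ G2.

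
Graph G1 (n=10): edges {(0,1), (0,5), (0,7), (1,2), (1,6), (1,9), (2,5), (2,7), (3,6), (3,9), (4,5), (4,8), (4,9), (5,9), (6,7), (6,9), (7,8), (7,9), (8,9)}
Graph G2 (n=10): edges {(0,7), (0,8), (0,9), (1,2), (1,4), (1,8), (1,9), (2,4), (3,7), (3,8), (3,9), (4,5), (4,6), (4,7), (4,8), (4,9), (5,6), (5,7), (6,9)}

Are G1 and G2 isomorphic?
Yes, isomorphic

The graphs are isomorphic.
One valid mapping φ: V(G1) → V(G2): 0→0, 1→8, 2→3, 3→2, 4→5, 5→7, 6→1, 7→9, 8→6, 9→4

Verify φ preserves adjacency — for each edge of G1, its image is an edge of G2:
  (0,1) → (φ(0),φ(1)) = (0,8) ∈ E(G2) ✓
  (0,5) → (φ(0),φ(5)) = (0,7) ∈ E(G2) ✓
  (0,7) → (φ(0),φ(7)) = (0,9) ∈ E(G2) ✓
  (1,2) → (φ(1),φ(2)) = (3,8) ∈ E(G2) ✓
  (1,6) → (φ(1),φ(6)) = (1,8) ∈ E(G2) ✓
  (1,9) → (φ(1),φ(9)) = (4,8) ∈ E(G2) ✓
  (2,5) → (φ(2),φ(5)) = (3,7) ∈ E(G2) ✓
  (2,7) → (φ(2),φ(7)) = (3,9) ∈ E(G2) ✓
  (3,6) → (φ(3),φ(6)) = (1,2) ∈ E(G2) ✓
  (3,9) → (φ(3),φ(9)) = (2,4) ∈ E(G2) ✓
  (4,5) → (φ(4),φ(5)) = (5,7) ∈ E(G2) ✓
  (4,8) → (φ(4),φ(8)) = (5,6) ∈ E(G2) ✓
  (4,9) → (φ(4),φ(9)) = (4,5) ∈ E(G2) ✓
  (5,9) → (φ(5),φ(9)) = (4,7) ∈ E(G2) ✓
  (6,7) → (φ(6),φ(7)) = (1,9) ∈ E(G2) ✓
  (6,9) → (φ(6),φ(9)) = (1,4) ∈ E(G2) ✓
  (7,8) → (φ(7),φ(8)) = (6,9) ∈ E(G2) ✓
  (7,9) → (φ(7),φ(9)) = (4,9) ∈ E(G2) ✓
  (8,9) → (φ(8),φ(9)) = (4,6) ∈ E(G2) ✓
All 19 edges of G1 map to edges of G2, and |E(G1)| = |E(G2)| = 19, so φ is a bijection on edges as well as vertices. Hence G1 ≅ G2.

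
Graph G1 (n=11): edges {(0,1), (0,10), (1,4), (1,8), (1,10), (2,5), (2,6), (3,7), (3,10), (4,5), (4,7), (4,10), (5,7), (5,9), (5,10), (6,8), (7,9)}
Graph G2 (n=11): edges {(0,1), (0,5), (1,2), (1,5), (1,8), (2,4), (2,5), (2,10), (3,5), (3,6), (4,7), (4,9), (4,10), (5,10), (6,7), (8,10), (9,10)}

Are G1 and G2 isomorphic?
Yes, isomorphic

The graphs are isomorphic.
One valid mapping φ: V(G1) → V(G2): 0→9, 1→4, 2→3, 3→8, 4→2, 5→5, 6→6, 7→1, 8→7, 9→0, 10→10

Verify φ preserves adjacency — for each edge of G1, its image is an edge of G2:
  (0,1) → (φ(0),φ(1)) = (4,9) ∈ E(G2) ✓
  (0,10) → (φ(0),φ(10)) = (9,10) ∈ E(G2) ✓
  (1,4) → (φ(1),φ(4)) = (2,4) ∈ E(G2) ✓
  (1,8) → (φ(1),φ(8)) = (4,7) ∈ E(G2) ✓
  (1,10) → (φ(1),φ(10)) = (4,10) ∈ E(G2) ✓
  (2,5) → (φ(2),φ(5)) = (3,5) ∈ E(G2) ✓
  (2,6) → (φ(2),φ(6)) = (3,6) ∈ E(G2) ✓
  (3,7) → (φ(3),φ(7)) = (1,8) ∈ E(G2) ✓
  (3,10) → (φ(3),φ(10)) = (8,10) ∈ E(G2) ✓
  (4,5) → (φ(4),φ(5)) = (2,5) ∈ E(G2) ✓
  (4,7) → (φ(4),φ(7)) = (1,2) ∈ E(G2) ✓
  (4,10) → (φ(4),φ(10)) = (2,10) ∈ E(G2) ✓
  (5,7) → (φ(5),φ(7)) = (1,5) ∈ E(G2) ✓
  (5,9) → (φ(5),φ(9)) = (0,5) ∈ E(G2) ✓
  (5,10) → (φ(5),φ(10)) = (5,10) ∈ E(G2) ✓
  (6,8) → (φ(6),φ(8)) = (6,7) ∈ E(G2) ✓
  (7,9) → (φ(7),φ(9)) = (0,1) ∈ E(G2) ✓
All 17 edges of G1 map to edges of G2, and |E(G1)| = |E(G2)| = 17, so φ is a bijection on edges as well as vertices. Hence G1 ≅ G2.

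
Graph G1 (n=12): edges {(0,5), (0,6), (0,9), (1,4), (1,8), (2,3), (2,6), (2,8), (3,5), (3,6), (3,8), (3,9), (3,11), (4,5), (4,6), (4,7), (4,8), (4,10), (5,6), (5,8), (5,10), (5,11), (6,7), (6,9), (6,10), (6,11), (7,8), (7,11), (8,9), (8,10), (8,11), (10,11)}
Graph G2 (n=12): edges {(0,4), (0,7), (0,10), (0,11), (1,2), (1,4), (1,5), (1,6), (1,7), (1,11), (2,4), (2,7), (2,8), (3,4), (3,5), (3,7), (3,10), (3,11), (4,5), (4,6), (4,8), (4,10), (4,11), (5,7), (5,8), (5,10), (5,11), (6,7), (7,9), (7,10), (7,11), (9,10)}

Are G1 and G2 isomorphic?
Yes, isomorphic

The graphs are isomorphic.
One valid mapping φ: V(G1) → V(G2): 0→8, 1→9, 2→6, 3→1, 4→10, 5→5, 6→4, 7→0, 8→7, 9→2, 10→3, 11→11

Verify φ preserves adjacency — for each edge of G1, its image is an edge of G2:
  (0,5) → (φ(0),φ(5)) = (5,8) ∈ E(G2) ✓
  (0,6) → (φ(0),φ(6)) = (4,8) ∈ E(G2) ✓
  (0,9) → (φ(0),φ(9)) = (2,8) ∈ E(G2) ✓
  (1,4) → (φ(1),φ(4)) = (9,10) ∈ E(G2) ✓
  (1,8) → (φ(1),φ(8)) = (7,9) ∈ E(G2) ✓
  (2,3) → (φ(2),φ(3)) = (1,6) ∈ E(G2) ✓
  (2,6) → (φ(2),φ(6)) = (4,6) ∈ E(G2) ✓
  (2,8) → (φ(2),φ(8)) = (6,7) ∈ E(G2) ✓
  (3,5) → (φ(3),φ(5)) = (1,5) ∈ E(G2) ✓
  (3,6) → (φ(3),φ(6)) = (1,4) ∈ E(G2) ✓
  (3,8) → (φ(3),φ(8)) = (1,7) ∈ E(G2) ✓
  (3,9) → (φ(3),φ(9)) = (1,2) ∈ E(G2) ✓
  (3,11) → (φ(3),φ(11)) = (1,11) ∈ E(G2) ✓
  (4,5) → (φ(4),φ(5)) = (5,10) ∈ E(G2) ✓
  (4,6) → (φ(4),φ(6)) = (4,10) ∈ E(G2) ✓
  (4,7) → (φ(4),φ(7)) = (0,10) ∈ E(G2) ✓
  (4,8) → (φ(4),φ(8)) = (7,10) ∈ E(G2) ✓
  (4,10) → (φ(4),φ(10)) = (3,10) ∈ E(G2) ✓
  (5,6) → (φ(5),φ(6)) = (4,5) ∈ E(G2) ✓
  (5,8) → (φ(5),φ(8)) = (5,7) ∈ E(G2) ✓
  (5,10) → (φ(5),φ(10)) = (3,5) ∈ E(G2) ✓
  (5,11) → (φ(5),φ(11)) = (5,11) ∈ E(G2) ✓
  (6,7) → (φ(6),φ(7)) = (0,4) ∈ E(G2) ✓
  (6,9) → (φ(6),φ(9)) = (2,4) ∈ E(G2) ✓
  (6,10) → (φ(6),φ(10)) = (3,4) ∈ E(G2) ✓
  (6,11) → (φ(6),φ(11)) = (4,11) ∈ E(G2) ✓
  (7,8) → (φ(7),φ(8)) = (0,7) ∈ E(G2) ✓
  (7,11) → (φ(7),φ(11)) = (0,11) ∈ E(G2) ✓
  (8,9) → (φ(8),φ(9)) = (2,7) ∈ E(G2) ✓
  (8,10) → (φ(8),φ(10)) = (3,7) ∈ E(G2) ✓
  (8,11) → (φ(8),φ(11)) = (7,11) ∈ E(G2) ✓
  (10,11) → (φ(10),φ(11)) = (3,11) ∈ E(G2) ✓
All 32 edges of G1 map to edges of G2, and |E(G1)| = |E(G2)| = 32, so φ is a bijection on edges as well as vertices. Hence G1 ≅ G2.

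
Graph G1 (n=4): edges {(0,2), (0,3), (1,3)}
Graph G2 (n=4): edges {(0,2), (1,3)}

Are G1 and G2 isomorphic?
No, not isomorphic

The graphs are NOT isomorphic.

Degrees in G1: deg(0)=2, deg(1)=1, deg(2)=1, deg(3)=2.
Sorted degree sequence of G1: [2, 2, 1, 1].
Degrees in G2: deg(0)=1, deg(1)=1, deg(2)=1, deg(3)=1.
Sorted degree sequence of G2: [1, 1, 1, 1].
The (sorted) degree sequence is an isomorphism invariant, so since G1 and G2 have different degree sequences they cannot be isomorphic.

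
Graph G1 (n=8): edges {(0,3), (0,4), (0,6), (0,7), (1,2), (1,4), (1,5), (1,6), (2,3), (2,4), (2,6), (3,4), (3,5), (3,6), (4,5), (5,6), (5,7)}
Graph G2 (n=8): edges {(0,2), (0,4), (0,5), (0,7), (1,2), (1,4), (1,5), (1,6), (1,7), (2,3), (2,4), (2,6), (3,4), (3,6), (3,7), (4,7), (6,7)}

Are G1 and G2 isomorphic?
Yes, isomorphic

The graphs are isomorphic.
One valid mapping φ: V(G1) → V(G2): 0→0, 1→6, 2→3, 3→4, 4→2, 5→1, 6→7, 7→5

Verify φ preserves adjacency — for each edge of G1, its image is an edge of G2:
  (0,3) → (φ(0),φ(3)) = (0,4) ∈ E(G2) ✓
  (0,4) → (φ(0),φ(4)) = (0,2) ∈ E(G2) ✓
  (0,6) → (φ(0),φ(6)) = (0,7) ∈ E(G2) ✓
  (0,7) → (φ(0),φ(7)) = (0,5) ∈ E(G2) ✓
  (1,2) → (φ(1),φ(2)) = (3,6) ∈ E(G2) ✓
  (1,4) → (φ(1),φ(4)) = (2,6) ∈ E(G2) ✓
  (1,5) → (φ(1),φ(5)) = (1,6) ∈ E(G2) ✓
  (1,6) → (φ(1),φ(6)) = (6,7) ∈ E(G2) ✓
  (2,3) → (φ(2),φ(3)) = (3,4) ∈ E(G2) ✓
  (2,4) → (φ(2),φ(4)) = (2,3) ∈ E(G2) ✓
  (2,6) → (φ(2),φ(6)) = (3,7) ∈ E(G2) ✓
  (3,4) → (φ(3),φ(4)) = (2,4) ∈ E(G2) ✓
  (3,5) → (φ(3),φ(5)) = (1,4) ∈ E(G2) ✓
  (3,6) → (φ(3),φ(6)) = (4,7) ∈ E(G2) ✓
  (4,5) → (φ(4),φ(5)) = (1,2) ∈ E(G2) ✓
  (5,6) → (φ(5),φ(6)) = (1,7) ∈ E(G2) ✓
  (5,7) → (φ(5),φ(7)) = (1,5) ∈ E(G2) ✓
All 17 edges of G1 map to edges of G2, and |E(G1)| = |E(G2)| = 17, so φ is a bijection on edges as well as vertices. Hence G1 ≅ G2.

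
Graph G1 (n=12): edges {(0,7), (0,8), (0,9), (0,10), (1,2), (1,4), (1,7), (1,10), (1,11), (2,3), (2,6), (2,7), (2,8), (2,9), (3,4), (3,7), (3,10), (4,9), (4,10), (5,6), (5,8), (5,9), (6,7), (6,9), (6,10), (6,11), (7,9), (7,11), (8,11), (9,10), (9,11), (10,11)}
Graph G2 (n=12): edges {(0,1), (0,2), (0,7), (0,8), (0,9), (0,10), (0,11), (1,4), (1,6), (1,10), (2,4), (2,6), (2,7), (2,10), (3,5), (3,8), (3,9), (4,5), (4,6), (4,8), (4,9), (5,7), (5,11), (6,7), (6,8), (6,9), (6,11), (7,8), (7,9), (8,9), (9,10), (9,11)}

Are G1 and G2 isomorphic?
Yes, isomorphic

The graphs are isomorphic.
One valid mapping φ: V(G1) → V(G2): 0→11, 1→2, 2→4, 3→1, 4→10, 5→3, 6→8, 7→6, 8→5, 9→9, 10→0, 11→7

Verify φ preserves adjacency — for each edge of G1, its image is an edge of G2:
  (0,7) → (φ(0),φ(7)) = (6,11) ∈ E(G2) ✓
  (0,8) → (φ(0),φ(8)) = (5,11) ∈ E(G2) ✓
  (0,9) → (φ(0),φ(9)) = (9,11) ∈ E(G2) ✓
  (0,10) → (φ(0),φ(10)) = (0,11) ∈ E(G2) ✓
  (1,2) → (φ(1),φ(2)) = (2,4) ∈ E(G2) ✓
  (1,4) → (φ(1),φ(4)) = (2,10) ∈ E(G2) ✓
  (1,7) → (φ(1),φ(7)) = (2,6) ∈ E(G2) ✓
  (1,10) → (φ(1),φ(10)) = (0,2) ∈ E(G2) ✓
  (1,11) → (φ(1),φ(11)) = (2,7) ∈ E(G2) ✓
  (2,3) → (φ(2),φ(3)) = (1,4) ∈ E(G2) ✓
  (2,6) → (φ(2),φ(6)) = (4,8) ∈ E(G2) ✓
  (2,7) → (φ(2),φ(7)) = (4,6) ∈ E(G2) ✓
  (2,8) → (φ(2),φ(8)) = (4,5) ∈ E(G2) ✓
  (2,9) → (φ(2),φ(9)) = (4,9) ∈ E(G2) ✓
  (3,4) → (φ(3),φ(4)) = (1,10) ∈ E(G2) ✓
  (3,7) → (φ(3),φ(7)) = (1,6) ∈ E(G2) ✓
  (3,10) → (φ(3),φ(10)) = (0,1) ∈ E(G2) ✓
  (4,9) → (φ(4),φ(9)) = (9,10) ∈ E(G2) ✓
  (4,10) → (φ(4),φ(10)) = (0,10) ∈ E(G2) ✓
  (5,6) → (φ(5),φ(6)) = (3,8) ∈ E(G2) ✓
  (5,8) → (φ(5),φ(8)) = (3,5) ∈ E(G2) ✓
  (5,9) → (φ(5),φ(9)) = (3,9) ∈ E(G2) ✓
  (6,7) → (φ(6),φ(7)) = (6,8) ∈ E(G2) ✓
  (6,9) → (φ(6),φ(9)) = (8,9) ∈ E(G2) ✓
  (6,10) → (φ(6),φ(10)) = (0,8) ∈ E(G2) ✓
  (6,11) → (φ(6),φ(11)) = (7,8) ∈ E(G2) ✓
  (7,9) → (φ(7),φ(9)) = (6,9) ∈ E(G2) ✓
  (7,11) → (φ(7),φ(11)) = (6,7) ∈ E(G2) ✓
  (8,11) → (φ(8),φ(11)) = (5,7) ∈ E(G2) ✓
  (9,10) → (φ(9),φ(10)) = (0,9) ∈ E(G2) ✓
  (9,11) → (φ(9),φ(11)) = (7,9) ∈ E(G2) ✓
  (10,11) → (φ(10),φ(11)) = (0,7) ∈ E(G2) ✓
All 32 edges of G1 map to edges of G2, and |E(G1)| = |E(G2)| = 32, so φ is a bijection on edges as well as vertices. Hence G1 ≅ G2.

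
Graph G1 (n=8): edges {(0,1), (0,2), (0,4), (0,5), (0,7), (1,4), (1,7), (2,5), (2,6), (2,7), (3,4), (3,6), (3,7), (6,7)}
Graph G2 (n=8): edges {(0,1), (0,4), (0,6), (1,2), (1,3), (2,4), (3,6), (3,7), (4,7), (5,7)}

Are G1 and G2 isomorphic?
No, not isomorphic

The graphs are NOT isomorphic.

Counting triangles (3-cliques): G1 has 6, G2 has 0.
Triangle count is an isomorphism invariant, so differing triangle counts rule out isomorphism.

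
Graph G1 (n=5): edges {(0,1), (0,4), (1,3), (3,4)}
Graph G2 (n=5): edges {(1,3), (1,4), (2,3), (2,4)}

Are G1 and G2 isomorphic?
Yes, isomorphic

The graphs are isomorphic.
One valid mapping φ: V(G1) → V(G2): 0→1, 1→4, 2→0, 3→2, 4→3

Verify φ preserves adjacency — for each edge of G1, its image is an edge of G2:
  (0,1) → (φ(0),φ(1)) = (1,4) ∈ E(G2) ✓
  (0,4) → (φ(0),φ(4)) = (1,3) ∈ E(G2) ✓
  (1,3) → (φ(1),φ(3)) = (2,4) ∈ E(G2) ✓
  (3,4) → (φ(3),φ(4)) = (2,3) ∈ E(G2) ✓
All 4 edges of G1 map to edges of G2, and |E(G1)| = |E(G2)| = 4, so φ is a bijection on edges as well as vertices. Hence G1 ≅ G2.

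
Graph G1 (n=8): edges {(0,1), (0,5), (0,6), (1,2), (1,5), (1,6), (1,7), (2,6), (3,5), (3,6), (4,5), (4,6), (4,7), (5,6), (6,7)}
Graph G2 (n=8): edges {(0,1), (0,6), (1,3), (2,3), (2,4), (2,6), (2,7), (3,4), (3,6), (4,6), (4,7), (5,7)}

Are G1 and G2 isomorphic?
No, not isomorphic

The graphs are NOT isomorphic.

Counting triangles (3-cliques): G1 has 9, G2 has 5.
Triangle count is an isomorphism invariant, so differing triangle counts rule out isomorphism.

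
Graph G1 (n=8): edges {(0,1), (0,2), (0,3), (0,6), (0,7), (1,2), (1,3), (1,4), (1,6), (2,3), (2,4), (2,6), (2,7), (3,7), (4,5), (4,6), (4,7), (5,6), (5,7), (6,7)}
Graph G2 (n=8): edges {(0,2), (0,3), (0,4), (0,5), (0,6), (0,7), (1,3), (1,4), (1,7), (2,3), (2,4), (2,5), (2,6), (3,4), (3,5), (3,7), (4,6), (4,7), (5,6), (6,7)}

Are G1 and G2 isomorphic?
Yes, isomorphic

The graphs are isomorphic.
One valid mapping φ: V(G1) → V(G2): 0→2, 1→6, 2→0, 3→5, 4→7, 5→1, 6→4, 7→3

Verify φ preserves adjacency — for each edge of G1, its image is an edge of G2:
  (0,1) → (φ(0),φ(1)) = (2,6) ∈ E(G2) ✓
  (0,2) → (φ(0),φ(2)) = (0,2) ∈ E(G2) ✓
  (0,3) → (φ(0),φ(3)) = (2,5) ∈ E(G2) ✓
  (0,6) → (φ(0),φ(6)) = (2,4) ∈ E(G2) ✓
  (0,7) → (φ(0),φ(7)) = (2,3) ∈ E(G2) ✓
  (1,2) → (φ(1),φ(2)) = (0,6) ∈ E(G2) ✓
  (1,3) → (φ(1),φ(3)) = (5,6) ∈ E(G2) ✓
  (1,4) → (φ(1),φ(4)) = (6,7) ∈ E(G2) ✓
  (1,6) → (φ(1),φ(6)) = (4,6) ∈ E(G2) ✓
  (2,3) → (φ(2),φ(3)) = (0,5) ∈ E(G2) ✓
  (2,4) → (φ(2),φ(4)) = (0,7) ∈ E(G2) ✓
  (2,6) → (φ(2),φ(6)) = (0,4) ∈ E(G2) ✓
  (2,7) → (φ(2),φ(7)) = (0,3) ∈ E(G2) ✓
  (3,7) → (φ(3),φ(7)) = (3,5) ∈ E(G2) ✓
  (4,5) → (φ(4),φ(5)) = (1,7) ∈ E(G2) ✓
  (4,6) → (φ(4),φ(6)) = (4,7) ∈ E(G2) ✓
  (4,7) → (φ(4),φ(7)) = (3,7) ∈ E(G2) ✓
  (5,6) → (φ(5),φ(6)) = (1,4) ∈ E(G2) ✓
  (5,7) → (φ(5),φ(7)) = (1,3) ∈ E(G2) ✓
  (6,7) → (φ(6),φ(7)) = (3,4) ∈ E(G2) ✓
All 20 edges of G1 map to edges of G2, and |E(G1)| = |E(G2)| = 20, so φ is a bijection on edges as well as vertices. Hence G1 ≅ G2.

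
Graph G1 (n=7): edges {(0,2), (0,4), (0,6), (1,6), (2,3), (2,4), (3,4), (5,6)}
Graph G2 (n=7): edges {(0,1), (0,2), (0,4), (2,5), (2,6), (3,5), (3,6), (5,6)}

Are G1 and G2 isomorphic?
Yes, isomorphic

The graphs are isomorphic.
One valid mapping φ: V(G1) → V(G2): 0→2, 1→1, 2→6, 3→3, 4→5, 5→4, 6→0

Verify φ preserves adjacency — for each edge of G1, its image is an edge of G2:
  (0,2) → (φ(0),φ(2)) = (2,6) ∈ E(G2) ✓
  (0,4) → (φ(0),φ(4)) = (2,5) ∈ E(G2) ✓
  (0,6) → (φ(0),φ(6)) = (0,2) ∈ E(G2) ✓
  (1,6) → (φ(1),φ(6)) = (0,1) ∈ E(G2) ✓
  (2,3) → (φ(2),φ(3)) = (3,6) ∈ E(G2) ✓
  (2,4) → (φ(2),φ(4)) = (5,6) ∈ E(G2) ✓
  (3,4) → (φ(3),φ(4)) = (3,5) ∈ E(G2) ✓
  (5,6) → (φ(5),φ(6)) = (0,4) ∈ E(G2) ✓
All 8 edges of G1 map to edges of G2, and |E(G1)| = |E(G2)| = 8, so φ is a bijection on edges as well as vertices. Hence G1 ≅ G2.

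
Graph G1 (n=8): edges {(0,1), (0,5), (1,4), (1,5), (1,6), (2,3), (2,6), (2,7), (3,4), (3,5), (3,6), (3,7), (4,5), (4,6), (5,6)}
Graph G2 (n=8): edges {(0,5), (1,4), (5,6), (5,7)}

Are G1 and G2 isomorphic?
No, not isomorphic

The graphs are NOT isomorphic.

Connected components of G1: 1 component(s) with vertex sets [[0, 1, 2, 3, 4, 5, 6, 7]], sizes [8].
Connected components of G2: 4 component(s) with vertex sets [[2], [3], [1, 4], [0, 5, 6, 7]], sizes [1, 1, 2, 4].
The number of connected components (and the multiset of component sizes) is an isomorphism invariant — an isomorphism maps each component of G1 bijectively onto a component of G2. Since G1 has 1 component(s) and G2 has 4, they cannot be isomorphic.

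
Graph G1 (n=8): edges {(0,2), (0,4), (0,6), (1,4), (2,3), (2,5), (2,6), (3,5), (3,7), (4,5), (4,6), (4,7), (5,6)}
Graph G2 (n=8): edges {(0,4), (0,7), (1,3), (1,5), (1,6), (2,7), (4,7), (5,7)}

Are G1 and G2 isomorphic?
No, not isomorphic

The graphs are NOT isomorphic.

Counting triangles (3-cliques): G1 has 5, G2 has 1.
Triangle count is an isomorphism invariant, so differing triangle counts rule out isomorphism.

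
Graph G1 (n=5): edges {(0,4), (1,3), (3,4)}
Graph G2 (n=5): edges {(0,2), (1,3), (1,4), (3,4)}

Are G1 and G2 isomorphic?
No, not isomorphic

The graphs are NOT isomorphic.

Degrees in G1: deg(0)=1, deg(1)=1, deg(2)=0, deg(3)=2, deg(4)=2.
Sorted degree sequence of G1: [2, 2, 1, 1, 0].
Degrees in G2: deg(0)=1, deg(1)=2, deg(2)=1, deg(3)=2, deg(4)=2.
Sorted degree sequence of G2: [2, 2, 2, 1, 1].
The (sorted) degree sequence is an isomorphism invariant, so since G1 and G2 have different degree sequences they cannot be isomorphic.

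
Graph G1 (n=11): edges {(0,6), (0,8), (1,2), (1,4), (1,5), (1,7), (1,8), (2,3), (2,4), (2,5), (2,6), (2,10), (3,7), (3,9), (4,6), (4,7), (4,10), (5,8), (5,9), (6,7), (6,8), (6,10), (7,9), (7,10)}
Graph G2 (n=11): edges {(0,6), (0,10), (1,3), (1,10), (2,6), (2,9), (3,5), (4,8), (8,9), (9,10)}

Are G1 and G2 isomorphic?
No, not isomorphic

The graphs are NOT isomorphic.

Connected components of G1: 1 component(s) with vertex sets [[0, 1, 2, 3, 4, 5, 6, 7, 8, 9, 10]], sizes [11].
Connected components of G2: 2 component(s) with vertex sets [[7], [0, 1, 2, 3, 4, 5, 6, 8, 9, 10]], sizes [1, 10].
The number of connected components (and the multiset of component sizes) is an isomorphism invariant — an isomorphism maps each component of G1 bijectively onto a component of G2. Since G1 has 1 component(s) and G2 has 2, they cannot be isomorphic.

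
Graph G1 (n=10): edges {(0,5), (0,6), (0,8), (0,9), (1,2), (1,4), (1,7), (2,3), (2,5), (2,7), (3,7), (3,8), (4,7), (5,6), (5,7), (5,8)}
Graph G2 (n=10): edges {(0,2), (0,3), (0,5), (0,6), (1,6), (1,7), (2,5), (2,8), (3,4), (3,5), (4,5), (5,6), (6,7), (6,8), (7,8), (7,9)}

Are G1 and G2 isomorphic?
Yes, isomorphic

The graphs are isomorphic.
One valid mapping φ: V(G1) → V(G2): 0→7, 1→3, 2→0, 3→2, 4→4, 5→6, 6→1, 7→5, 8→8, 9→9

Verify φ preserves adjacency — for each edge of G1, its image is an edge of G2:
  (0,5) → (φ(0),φ(5)) = (6,7) ∈ E(G2) ✓
  (0,6) → (φ(0),φ(6)) = (1,7) ∈ E(G2) ✓
  (0,8) → (φ(0),φ(8)) = (7,8) ∈ E(G2) ✓
  (0,9) → (φ(0),φ(9)) = (7,9) ∈ E(G2) ✓
  (1,2) → (φ(1),φ(2)) = (0,3) ∈ E(G2) ✓
  (1,4) → (φ(1),φ(4)) = (3,4) ∈ E(G2) ✓
  (1,7) → (φ(1),φ(7)) = (3,5) ∈ E(G2) ✓
  (2,3) → (φ(2),φ(3)) = (0,2) ∈ E(G2) ✓
  (2,5) → (φ(2),φ(5)) = (0,6) ∈ E(G2) ✓
  (2,7) → (φ(2),φ(7)) = (0,5) ∈ E(G2) ✓
  (3,7) → (φ(3),φ(7)) = (2,5) ∈ E(G2) ✓
  (3,8) → (φ(3),φ(8)) = (2,8) ∈ E(G2) ✓
  (4,7) → (φ(4),φ(7)) = (4,5) ∈ E(G2) ✓
  (5,6) → (φ(5),φ(6)) = (1,6) ∈ E(G2) ✓
  (5,7) → (φ(5),φ(7)) = (5,6) ∈ E(G2) ✓
  (5,8) → (φ(5),φ(8)) = (6,8) ∈ E(G2) ✓
All 16 edges of G1 map to edges of G2, and |E(G1)| = |E(G2)| = 16, so φ is a bijection on edges as well as vertices. Hence G1 ≅ G2.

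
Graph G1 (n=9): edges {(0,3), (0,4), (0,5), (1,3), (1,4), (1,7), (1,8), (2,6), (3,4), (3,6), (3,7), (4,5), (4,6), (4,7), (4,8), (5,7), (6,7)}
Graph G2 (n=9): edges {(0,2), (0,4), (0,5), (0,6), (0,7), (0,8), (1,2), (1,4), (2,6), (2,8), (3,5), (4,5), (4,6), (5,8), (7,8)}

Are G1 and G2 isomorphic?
No, not isomorphic

The graphs are NOT isomorphic.

Degrees in G1: deg(0)=3, deg(1)=4, deg(2)=1, deg(3)=5, deg(4)=7, deg(5)=3, deg(6)=4, deg(7)=5, deg(8)=2.
Sorted degree sequence of G1: [7, 5, 5, 4, 4, 3, 3, 2, 1].
Degrees in G2: deg(0)=6, deg(1)=2, deg(2)=4, deg(3)=1, deg(4)=4, deg(5)=4, deg(6)=3, deg(7)=2, deg(8)=4.
Sorted degree sequence of G2: [6, 4, 4, 4, 4, 3, 2, 2, 1].
The (sorted) degree sequence is an isomorphism invariant, so since G1 and G2 have different degree sequences they cannot be isomorphic.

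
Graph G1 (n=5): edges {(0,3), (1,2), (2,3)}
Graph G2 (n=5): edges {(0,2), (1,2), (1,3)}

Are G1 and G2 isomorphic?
Yes, isomorphic

The graphs are isomorphic.
One valid mapping φ: V(G1) → V(G2): 0→0, 1→3, 2→1, 3→2, 4→4

Verify φ preserves adjacency — for each edge of G1, its image is an edge of G2:
  (0,3) → (φ(0),φ(3)) = (0,2) ∈ E(G2) ✓
  (1,2) → (φ(1),φ(2)) = (1,3) ∈ E(G2) ✓
  (2,3) → (φ(2),φ(3)) = (1,2) ∈ E(G2) ✓
All 3 edges of G1 map to edges of G2, and |E(G1)| = |E(G2)| = 3, so φ is a bijection on edges as well as vertices. Hence G1 ≅ G2.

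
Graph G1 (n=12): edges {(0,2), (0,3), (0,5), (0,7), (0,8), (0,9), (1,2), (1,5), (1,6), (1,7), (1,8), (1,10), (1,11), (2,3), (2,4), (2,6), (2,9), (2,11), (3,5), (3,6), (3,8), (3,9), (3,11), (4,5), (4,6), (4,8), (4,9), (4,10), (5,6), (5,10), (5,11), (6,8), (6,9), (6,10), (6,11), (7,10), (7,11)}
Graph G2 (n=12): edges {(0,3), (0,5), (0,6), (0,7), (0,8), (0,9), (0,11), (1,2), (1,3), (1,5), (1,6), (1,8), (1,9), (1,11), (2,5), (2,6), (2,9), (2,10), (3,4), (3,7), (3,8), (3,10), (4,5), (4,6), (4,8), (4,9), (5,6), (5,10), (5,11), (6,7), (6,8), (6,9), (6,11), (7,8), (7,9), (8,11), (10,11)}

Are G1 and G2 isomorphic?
Yes, isomorphic

The graphs are isomorphic.
One valid mapping φ: V(G1) → V(G2): 0→3, 1→5, 2→0, 3→8, 4→9, 5→1, 6→6, 7→10, 8→4, 9→7, 10→2, 11→11

Verify φ preserves adjacency — for each edge of G1, its image is an edge of G2:
  (0,2) → (φ(0),φ(2)) = (0,3) ∈ E(G2) ✓
  (0,3) → (φ(0),φ(3)) = (3,8) ∈ E(G2) ✓
  (0,5) → (φ(0),φ(5)) = (1,3) ∈ E(G2) ✓
  (0,7) → (φ(0),φ(7)) = (3,10) ∈ E(G2) ✓
  (0,8) → (φ(0),φ(8)) = (3,4) ∈ E(G2) ✓
  (0,9) → (φ(0),φ(9)) = (3,7) ∈ E(G2) ✓
  (1,2) → (φ(1),φ(2)) = (0,5) ∈ E(G2) ✓
  (1,5) → (φ(1),φ(5)) = (1,5) ∈ E(G2) ✓
  (1,6) → (φ(1),φ(6)) = (5,6) ∈ E(G2) ✓
  (1,7) → (φ(1),φ(7)) = (5,10) ∈ E(G2) ✓
  (1,8) → (φ(1),φ(8)) = (4,5) ∈ E(G2) ✓
  (1,10) → (φ(1),φ(10)) = (2,5) ∈ E(G2) ✓
  (1,11) → (φ(1),φ(11)) = (5,11) ∈ E(G2) ✓
  (2,3) → (φ(2),φ(3)) = (0,8) ∈ E(G2) ✓
  (2,4) → (φ(2),φ(4)) = (0,9) ∈ E(G2) ✓
  (2,6) → (φ(2),φ(6)) = (0,6) ∈ E(G2) ✓
  (2,9) → (φ(2),φ(9)) = (0,7) ∈ E(G2) ✓
  (2,11) → (φ(2),φ(11)) = (0,11) ∈ E(G2) ✓
  (3,5) → (φ(3),φ(5)) = (1,8) ∈ E(G2) ✓
  (3,6) → (φ(3),φ(6)) = (6,8) ∈ E(G2) ✓
  (3,8) → (φ(3),φ(8)) = (4,8) ∈ E(G2) ✓
  (3,9) → (φ(3),φ(9)) = (7,8) ∈ E(G2) ✓
  (3,11) → (φ(3),φ(11)) = (8,11) ∈ E(G2) ✓
  (4,5) → (φ(4),φ(5)) = (1,9) ∈ E(G2) ✓
  (4,6) → (φ(4),φ(6)) = (6,9) ∈ E(G2) ✓
  (4,8) → (φ(4),φ(8)) = (4,9) ∈ E(G2) ✓
  (4,9) → (φ(4),φ(9)) = (7,9) ∈ E(G2) ✓
  (4,10) → (φ(4),φ(10)) = (2,9) ∈ E(G2) ✓
  (5,6) → (φ(5),φ(6)) = (1,6) ∈ E(G2) ✓
  (5,10) → (φ(5),φ(10)) = (1,2) ∈ E(G2) ✓
  (5,11) → (φ(5),φ(11)) = (1,11) ∈ E(G2) ✓
  (6,8) → (φ(6),φ(8)) = (4,6) ∈ E(G2) ✓
  (6,9) → (φ(6),φ(9)) = (6,7) ∈ E(G2) ✓
  (6,10) → (φ(6),φ(10)) = (2,6) ∈ E(G2) ✓
  (6,11) → (φ(6),φ(11)) = (6,11) ∈ E(G2) ✓
  (7,10) → (φ(7),φ(10)) = (2,10) ∈ E(G2) ✓
  (7,11) → (φ(7),φ(11)) = (10,11) ∈ E(G2) ✓
All 37 edges of G1 map to edges of G2, and |E(G1)| = |E(G2)| = 37, so φ is a bijection on edges as well as vertices. Hence G1 ≅ G2.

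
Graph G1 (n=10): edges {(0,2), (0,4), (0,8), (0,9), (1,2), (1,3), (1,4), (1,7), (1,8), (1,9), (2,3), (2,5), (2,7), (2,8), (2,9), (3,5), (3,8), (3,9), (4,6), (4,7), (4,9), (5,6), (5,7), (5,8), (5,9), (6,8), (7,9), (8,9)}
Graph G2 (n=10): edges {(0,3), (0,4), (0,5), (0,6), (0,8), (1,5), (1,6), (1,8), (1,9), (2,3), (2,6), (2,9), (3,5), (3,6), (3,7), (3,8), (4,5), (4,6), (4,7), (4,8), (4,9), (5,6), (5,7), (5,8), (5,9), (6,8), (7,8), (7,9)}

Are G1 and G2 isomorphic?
Yes, isomorphic

The graphs are isomorphic.
One valid mapping φ: V(G1) → V(G2): 0→1, 1→4, 2→8, 3→0, 4→9, 5→3, 6→2, 7→7, 8→6, 9→5

Verify φ preserves adjacency — for each edge of G1, its image is an edge of G2:
  (0,2) → (φ(0),φ(2)) = (1,8) ∈ E(G2) ✓
  (0,4) → (φ(0),φ(4)) = (1,9) ∈ E(G2) ✓
  (0,8) → (φ(0),φ(8)) = (1,6) ∈ E(G2) ✓
  (0,9) → (φ(0),φ(9)) = (1,5) ∈ E(G2) ✓
  (1,2) → (φ(1),φ(2)) = (4,8) ∈ E(G2) ✓
  (1,3) → (φ(1),φ(3)) = (0,4) ∈ E(G2) ✓
  (1,4) → (φ(1),φ(4)) = (4,9) ∈ E(G2) ✓
  (1,7) → (φ(1),φ(7)) = (4,7) ∈ E(G2) ✓
  (1,8) → (φ(1),φ(8)) = (4,6) ∈ E(G2) ✓
  (1,9) → (φ(1),φ(9)) = (4,5) ∈ E(G2) ✓
  (2,3) → (φ(2),φ(3)) = (0,8) ∈ E(G2) ✓
  (2,5) → (φ(2),φ(5)) = (3,8) ∈ E(G2) ✓
  (2,7) → (φ(2),φ(7)) = (7,8) ∈ E(G2) ✓
  (2,8) → (φ(2),φ(8)) = (6,8) ∈ E(G2) ✓
  (2,9) → (φ(2),φ(9)) = (5,8) ∈ E(G2) ✓
  (3,5) → (φ(3),φ(5)) = (0,3) ∈ E(G2) ✓
  (3,8) → (φ(3),φ(8)) = (0,6) ∈ E(G2) ✓
  (3,9) → (φ(3),φ(9)) = (0,5) ∈ E(G2) ✓
  (4,6) → (φ(4),φ(6)) = (2,9) ∈ E(G2) ✓
  (4,7) → (φ(4),φ(7)) = (7,9) ∈ E(G2) ✓
  (4,9) → (φ(4),φ(9)) = (5,9) ∈ E(G2) ✓
  (5,6) → (φ(5),φ(6)) = (2,3) ∈ E(G2) ✓
  (5,7) → (φ(5),φ(7)) = (3,7) ∈ E(G2) ✓
  (5,8) → (φ(5),φ(8)) = (3,6) ∈ E(G2) ✓
  (5,9) → (φ(5),φ(9)) = (3,5) ∈ E(G2) ✓
  (6,8) → (φ(6),φ(8)) = (2,6) ∈ E(G2) ✓
  (7,9) → (φ(7),φ(9)) = (5,7) ∈ E(G2) ✓
  (8,9) → (φ(8),φ(9)) = (5,6) ∈ E(G2) ✓
All 28 edges of G1 map to edges of G2, and |E(G1)| = |E(G2)| = 28, so φ is a bijection on edges as well as vertices. Hence G1 ≅ G2.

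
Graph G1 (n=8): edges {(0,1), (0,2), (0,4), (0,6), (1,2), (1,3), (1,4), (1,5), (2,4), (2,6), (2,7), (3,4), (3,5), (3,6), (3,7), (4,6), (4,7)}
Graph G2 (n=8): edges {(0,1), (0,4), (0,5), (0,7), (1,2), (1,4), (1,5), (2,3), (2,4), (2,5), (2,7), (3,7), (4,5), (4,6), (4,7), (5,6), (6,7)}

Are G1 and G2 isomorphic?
Yes, isomorphic

The graphs are isomorphic.
One valid mapping φ: V(G1) → V(G2): 0→1, 1→2, 2→5, 3→7, 4→4, 5→3, 6→0, 7→6

Verify φ preserves adjacency — for each edge of G1, its image is an edge of G2:
  (0,1) → (φ(0),φ(1)) = (1,2) ∈ E(G2) ✓
  (0,2) → (φ(0),φ(2)) = (1,5) ∈ E(G2) ✓
  (0,4) → (φ(0),φ(4)) = (1,4) ∈ E(G2) ✓
  (0,6) → (φ(0),φ(6)) = (0,1) ∈ E(G2) ✓
  (1,2) → (φ(1),φ(2)) = (2,5) ∈ E(G2) ✓
  (1,3) → (φ(1),φ(3)) = (2,7) ∈ E(G2) ✓
  (1,4) → (φ(1),φ(4)) = (2,4) ∈ E(G2) ✓
  (1,5) → (φ(1),φ(5)) = (2,3) ∈ E(G2) ✓
  (2,4) → (φ(2),φ(4)) = (4,5) ∈ E(G2) ✓
  (2,6) → (φ(2),φ(6)) = (0,5) ∈ E(G2) ✓
  (2,7) → (φ(2),φ(7)) = (5,6) ∈ E(G2) ✓
  (3,4) → (φ(3),φ(4)) = (4,7) ∈ E(G2) ✓
  (3,5) → (φ(3),φ(5)) = (3,7) ∈ E(G2) ✓
  (3,6) → (φ(3),φ(6)) = (0,7) ∈ E(G2) ✓
  (3,7) → (φ(3),φ(7)) = (6,7) ∈ E(G2) ✓
  (4,6) → (φ(4),φ(6)) = (0,4) ∈ E(G2) ✓
  (4,7) → (φ(4),φ(7)) = (4,6) ∈ E(G2) ✓
All 17 edges of G1 map to edges of G2, and |E(G1)| = |E(G2)| = 17, so φ is a bijection on edges as well as vertices. Hence G1 ≅ G2.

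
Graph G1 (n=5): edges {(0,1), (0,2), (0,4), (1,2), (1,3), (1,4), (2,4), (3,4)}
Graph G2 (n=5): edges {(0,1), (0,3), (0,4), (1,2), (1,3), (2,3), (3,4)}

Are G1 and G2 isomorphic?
No, not isomorphic

The graphs are NOT isomorphic.

Degrees in G1: deg(0)=3, deg(1)=4, deg(2)=3, deg(3)=2, deg(4)=4.
Sorted degree sequence of G1: [4, 4, 3, 3, 2].
Degrees in G2: deg(0)=3, deg(1)=3, deg(2)=2, deg(3)=4, deg(4)=2.
Sorted degree sequence of G2: [4, 3, 3, 2, 2].
The (sorted) degree sequence is an isomorphism invariant, so since G1 and G2 have different degree sequences they cannot be isomorphic.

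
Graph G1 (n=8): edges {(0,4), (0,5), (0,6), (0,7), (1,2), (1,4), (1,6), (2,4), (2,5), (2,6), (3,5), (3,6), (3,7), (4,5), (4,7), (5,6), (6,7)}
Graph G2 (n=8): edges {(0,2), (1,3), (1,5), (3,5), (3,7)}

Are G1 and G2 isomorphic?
No, not isomorphic

The graphs are NOT isomorphic.

Connected components of G1: 1 component(s) with vertex sets [[0, 1, 2, 3, 4, 5, 6, 7]], sizes [8].
Connected components of G2: 4 component(s) with vertex sets [[4], [6], [0, 2], [1, 3, 5, 7]], sizes [1, 1, 2, 4].
The number of connected components (and the multiset of component sizes) is an isomorphism invariant — an isomorphism maps each component of G1 bijectively onto a component of G2. Since G1 has 1 component(s) and G2 has 4, they cannot be isomorphic.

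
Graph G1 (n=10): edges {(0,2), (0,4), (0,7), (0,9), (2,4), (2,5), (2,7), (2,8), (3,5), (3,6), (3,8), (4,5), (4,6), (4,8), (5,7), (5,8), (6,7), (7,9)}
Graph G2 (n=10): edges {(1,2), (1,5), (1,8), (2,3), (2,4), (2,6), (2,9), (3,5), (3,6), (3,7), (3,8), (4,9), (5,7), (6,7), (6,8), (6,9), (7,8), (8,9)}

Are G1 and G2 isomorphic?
Yes, isomorphic

The graphs are isomorphic.
One valid mapping φ: V(G1) → V(G2): 0→9, 1→0, 2→6, 3→5, 4→8, 5→3, 6→1, 7→2, 8→7, 9→4

Verify φ preserves adjacency — for each edge of G1, its image is an edge of G2:
  (0,2) → (φ(0),φ(2)) = (6,9) ∈ E(G2) ✓
  (0,4) → (φ(0),φ(4)) = (8,9) ∈ E(G2) ✓
  (0,7) → (φ(0),φ(7)) = (2,9) ∈ E(G2) ✓
  (0,9) → (φ(0),φ(9)) = (4,9) ∈ E(G2) ✓
  (2,4) → (φ(2),φ(4)) = (6,8) ∈ E(G2) ✓
  (2,5) → (φ(2),φ(5)) = (3,6) ∈ E(G2) ✓
  (2,7) → (φ(2),φ(7)) = (2,6) ∈ E(G2) ✓
  (2,8) → (φ(2),φ(8)) = (6,7) ∈ E(G2) ✓
  (3,5) → (φ(3),φ(5)) = (3,5) ∈ E(G2) ✓
  (3,6) → (φ(3),φ(6)) = (1,5) ∈ E(G2) ✓
  (3,8) → (φ(3),φ(8)) = (5,7) ∈ E(G2) ✓
  (4,5) → (φ(4),φ(5)) = (3,8) ∈ E(G2) ✓
  (4,6) → (φ(4),φ(6)) = (1,8) ∈ E(G2) ✓
  (4,8) → (φ(4),φ(8)) = (7,8) ∈ E(G2) ✓
  (5,7) → (φ(5),φ(7)) = (2,3) ∈ E(G2) ✓
  (5,8) → (φ(5),φ(8)) = (3,7) ∈ E(G2) ✓
  (6,7) → (φ(6),φ(7)) = (1,2) ∈ E(G2) ✓
  (7,9) → (φ(7),φ(9)) = (2,4) ∈ E(G2) ✓
All 18 edges of G1 map to edges of G2, and |E(G1)| = |E(G2)| = 18, so φ is a bijection on edges as well as vertices. Hence G1 ≅ G2.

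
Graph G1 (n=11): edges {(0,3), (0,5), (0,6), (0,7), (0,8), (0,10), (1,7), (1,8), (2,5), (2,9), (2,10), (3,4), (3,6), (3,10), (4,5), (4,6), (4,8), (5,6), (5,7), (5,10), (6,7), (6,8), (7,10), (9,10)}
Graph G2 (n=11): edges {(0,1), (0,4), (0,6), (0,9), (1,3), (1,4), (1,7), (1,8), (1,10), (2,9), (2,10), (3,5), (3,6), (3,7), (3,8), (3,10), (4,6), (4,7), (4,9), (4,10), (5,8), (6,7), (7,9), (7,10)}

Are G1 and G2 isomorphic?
Yes, isomorphic

The graphs are isomorphic.
One valid mapping φ: V(G1) → V(G2): 0→7, 1→2, 2→8, 3→6, 4→0, 5→1, 6→4, 7→10, 8→9, 9→5, 10→3

Verify φ preserves adjacency — for each edge of G1, its image is an edge of G2:
  (0,3) → (φ(0),φ(3)) = (6,7) ∈ E(G2) ✓
  (0,5) → (φ(0),φ(5)) = (1,7) ∈ E(G2) ✓
  (0,6) → (φ(0),φ(6)) = (4,7) ∈ E(G2) ✓
  (0,7) → (φ(0),φ(7)) = (7,10) ∈ E(G2) ✓
  (0,8) → (φ(0),φ(8)) = (7,9) ∈ E(G2) ✓
  (0,10) → (φ(0),φ(10)) = (3,7) ∈ E(G2) ✓
  (1,7) → (φ(1),φ(7)) = (2,10) ∈ E(G2) ✓
  (1,8) → (φ(1),φ(8)) = (2,9) ∈ E(G2) ✓
  (2,5) → (φ(2),φ(5)) = (1,8) ∈ E(G2) ✓
  (2,9) → (φ(2),φ(9)) = (5,8) ∈ E(G2) ✓
  (2,10) → (φ(2),φ(10)) = (3,8) ∈ E(G2) ✓
  (3,4) → (φ(3),φ(4)) = (0,6) ∈ E(G2) ✓
  (3,6) → (φ(3),φ(6)) = (4,6) ∈ E(G2) ✓
  (3,10) → (φ(3),φ(10)) = (3,6) ∈ E(G2) ✓
  (4,5) → (φ(4),φ(5)) = (0,1) ∈ E(G2) ✓
  (4,6) → (φ(4),φ(6)) = (0,4) ∈ E(G2) ✓
  (4,8) → (φ(4),φ(8)) = (0,9) ∈ E(G2) ✓
  (5,6) → (φ(5),φ(6)) = (1,4) ∈ E(G2) ✓
  (5,7) → (φ(5),φ(7)) = (1,10) ∈ E(G2) ✓
  (5,10) → (φ(5),φ(10)) = (1,3) ∈ E(G2) ✓
  (6,7) → (φ(6),φ(7)) = (4,10) ∈ E(G2) ✓
  (6,8) → (φ(6),φ(8)) = (4,9) ∈ E(G2) ✓
  (7,10) → (φ(7),φ(10)) = (3,10) ∈ E(G2) ✓
  (9,10) → (φ(9),φ(10)) = (3,5) ∈ E(G2) ✓
All 24 edges of G1 map to edges of G2, and |E(G1)| = |E(G2)| = 24, so φ is a bijection on edges as well as vertices. Hence G1 ≅ G2.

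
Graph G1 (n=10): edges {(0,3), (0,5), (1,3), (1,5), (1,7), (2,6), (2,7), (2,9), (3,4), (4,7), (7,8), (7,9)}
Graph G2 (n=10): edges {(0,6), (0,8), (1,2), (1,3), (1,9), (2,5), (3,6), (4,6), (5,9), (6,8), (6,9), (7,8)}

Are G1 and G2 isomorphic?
Yes, isomorphic

The graphs are isomorphic.
One valid mapping φ: V(G1) → V(G2): 0→2, 1→9, 2→8, 3→1, 4→3, 5→5, 6→7, 7→6, 8→4, 9→0

Verify φ preserves adjacency — for each edge of G1, its image is an edge of G2:
  (0,3) → (φ(0),φ(3)) = (1,2) ∈ E(G2) ✓
  (0,5) → (φ(0),φ(5)) = (2,5) ∈ E(G2) ✓
  (1,3) → (φ(1),φ(3)) = (1,9) ∈ E(G2) ✓
  (1,5) → (φ(1),φ(5)) = (5,9) ∈ E(G2) ✓
  (1,7) → (φ(1),φ(7)) = (6,9) ∈ E(G2) ✓
  (2,6) → (φ(2),φ(6)) = (7,8) ∈ E(G2) ✓
  (2,7) → (φ(2),φ(7)) = (6,8) ∈ E(G2) ✓
  (2,9) → (φ(2),φ(9)) = (0,8) ∈ E(G2) ✓
  (3,4) → (φ(3),φ(4)) = (1,3) ∈ E(G2) ✓
  (4,7) → (φ(4),φ(7)) = (3,6) ∈ E(G2) ✓
  (7,8) → (φ(7),φ(8)) = (4,6) ∈ E(G2) ✓
  (7,9) → (φ(7),φ(9)) = (0,6) ∈ E(G2) ✓
All 12 edges of G1 map to edges of G2, and |E(G1)| = |E(G2)| = 12, so φ is a bijection on edges as well as vertices. Hence G1 ≅ G2.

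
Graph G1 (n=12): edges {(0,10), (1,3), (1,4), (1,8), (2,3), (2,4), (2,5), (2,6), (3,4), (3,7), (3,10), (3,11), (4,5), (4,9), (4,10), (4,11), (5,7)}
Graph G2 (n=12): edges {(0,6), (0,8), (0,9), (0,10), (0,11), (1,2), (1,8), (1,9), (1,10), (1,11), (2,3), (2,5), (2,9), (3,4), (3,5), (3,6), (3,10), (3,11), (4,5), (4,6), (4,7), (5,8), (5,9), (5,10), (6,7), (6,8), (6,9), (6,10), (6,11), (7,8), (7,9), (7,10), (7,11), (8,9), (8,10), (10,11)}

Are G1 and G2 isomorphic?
No, not isomorphic

The graphs are NOT isomorphic.

Degrees in G1: deg(0)=1, deg(1)=3, deg(2)=4, deg(3)=6, deg(4)=7, deg(5)=3, deg(6)=1, deg(7)=2, deg(8)=1, deg(9)=1, deg(10)=3, deg(11)=2.
Sorted degree sequence of G1: [7, 6, 4, 3, 3, 3, 2, 2, 1, 1, 1, 1].
Degrees in G2: deg(0)=5, deg(1)=5, deg(2)=4, deg(3)=6, deg(4)=4, deg(5)=6, deg(6)=8, deg(7)=6, deg(8)=7, deg(9)=7, deg(10)=8, deg(11)=6.
Sorted degree sequence of G2: [8, 8, 7, 7, 6, 6, 6, 6, 5, 5, 4, 4].
The (sorted) degree sequence is an isomorphism invariant, so since G1 and G2 have different degree sequences they cannot be isomorphic.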